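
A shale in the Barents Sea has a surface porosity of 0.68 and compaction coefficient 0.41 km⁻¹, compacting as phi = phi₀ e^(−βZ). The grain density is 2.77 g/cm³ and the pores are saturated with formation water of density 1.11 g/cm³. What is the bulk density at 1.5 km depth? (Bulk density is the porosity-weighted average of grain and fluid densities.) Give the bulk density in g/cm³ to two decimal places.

Porosity at depth: phi = 0.68·exp(−0.41×1.5) = 0.68×0.5406 = 0.3676
Bulk density: ρ_b = (1−phi)ρ_g + phi·ρ_f = 0.6324×2.77 + 0.3676×1.11
       = 1.752 + 0.408 = 2.160 g/cm³

2.16 g/cm³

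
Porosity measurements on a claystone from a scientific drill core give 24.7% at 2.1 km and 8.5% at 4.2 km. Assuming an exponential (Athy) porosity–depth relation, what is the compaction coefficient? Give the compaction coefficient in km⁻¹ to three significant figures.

0.508 km⁻¹

Athy: phi(d) = phi₀ e^(−kd) ⇒ phi₁/phi₂ = e^{k(d₂−d₁)} ⇒ k = ln(phi₁/phi₂)/(d₂−d₁)
k = ln(0.247/0.085) / (4.2 − 2.1) = ln(2.906) / 2.1 = 1.0667 / 2.1 = 0.508 km⁻¹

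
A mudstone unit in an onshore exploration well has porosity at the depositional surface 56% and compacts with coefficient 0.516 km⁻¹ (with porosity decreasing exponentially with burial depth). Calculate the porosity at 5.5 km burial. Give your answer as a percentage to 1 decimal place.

3.3%

n = n₀·exp(−β·d) = 0.56 × exp(−0.516 × 5.5) = 0.56 × exp(−2.838)
  = 0.56 × 0.0585 = 0.0328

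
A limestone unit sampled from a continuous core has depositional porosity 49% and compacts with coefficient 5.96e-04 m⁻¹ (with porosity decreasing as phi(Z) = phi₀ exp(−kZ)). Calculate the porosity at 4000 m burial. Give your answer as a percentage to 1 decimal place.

4.5%

Working in km (1 km = 1000 m; k in km⁻¹ = k in m⁻¹ × 1000):
phi = phi₀·exp(−k·Z) = 0.49 × exp(−0.596 × 4) = 0.49 × exp(−2.384)
  = 0.49 × 0.0922 = 0.0452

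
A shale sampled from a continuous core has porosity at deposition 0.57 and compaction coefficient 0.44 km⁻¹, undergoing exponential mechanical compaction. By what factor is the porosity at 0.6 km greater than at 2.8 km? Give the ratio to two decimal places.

2.63

phi(z₁)/phi(z₂) = e^(−β·z₁)/e^(−β·z₂) = e^{β(z₂−z₁)}
= exp(0.44 × 2.2) = exp(0.968) = 2.6327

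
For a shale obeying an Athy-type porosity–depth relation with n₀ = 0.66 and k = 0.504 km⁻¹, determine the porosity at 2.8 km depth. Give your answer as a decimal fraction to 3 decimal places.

0.161

n = n₀·exp(−k·d) = 0.66 × exp(−0.504 × 2.8) = 0.66 × exp(−1.411)
  = 0.66 × 0.2439 = 0.1609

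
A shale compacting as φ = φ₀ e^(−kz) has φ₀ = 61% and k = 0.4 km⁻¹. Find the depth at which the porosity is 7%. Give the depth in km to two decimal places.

Invert Athy's law: z = ln(φ₀/φ) / k
z = ln(0.61/0.07) / 0.4 = ln(8.714) / 0.4 = 2.1650 / 0.4 = 5.412 km

5.41 km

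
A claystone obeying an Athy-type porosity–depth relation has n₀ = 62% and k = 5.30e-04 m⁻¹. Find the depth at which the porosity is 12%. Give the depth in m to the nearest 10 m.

3100 m

Working in km (1 km = 1000 m; k in km⁻¹ = k in m⁻¹ × 1000):
Invert Athy's law: d = ln(n₀/n) / k
d = ln(0.62/0.12) / 0.53 = ln(5.167) / 0.53 = 1.6422 / 0.53 = 3.099 km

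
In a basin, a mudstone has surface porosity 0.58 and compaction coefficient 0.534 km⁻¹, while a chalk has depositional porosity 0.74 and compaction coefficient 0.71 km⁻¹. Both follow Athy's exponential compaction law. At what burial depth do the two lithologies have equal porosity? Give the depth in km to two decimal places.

Set φ₀ₐ e^(−kₐZ) = φ₀ᵦ e^(−kᵦZ) ⇒ ln(φ₀ₐ/φ₀ᵦ) = (kₐ − kᵦ)·Z
Z = ln(0.58/0.74) / (0.534 − 0.71) = -0.2436 / -0.176 = 1.384 km

1.38 km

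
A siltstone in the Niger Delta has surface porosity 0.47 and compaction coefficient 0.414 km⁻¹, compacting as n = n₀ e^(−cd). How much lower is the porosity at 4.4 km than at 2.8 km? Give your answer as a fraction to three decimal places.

0.071

n(2.8) = 0.47·e^(−0.414×2.8) = 0.1475
n(4.4) = 0.47·e^(−0.414×4.4) = 0.0760
Δn = 0.1475 − 0.0760 = 0.0714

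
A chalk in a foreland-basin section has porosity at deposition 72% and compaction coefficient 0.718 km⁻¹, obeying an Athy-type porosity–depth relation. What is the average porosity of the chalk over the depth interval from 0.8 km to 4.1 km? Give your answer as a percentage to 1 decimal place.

15.5%

⟨φ⟩ = (1/(Z₂−Z₁)) ∫ φ₀ e^(−cZ) dZ = φ₀·(e^(−c·Z₁) − e^(−c·Z₂)) / (c·(Z₂−Z₁))
e^(−0.718×0.8) = 0.5630; e^(−0.718×4.1) = 0.0527
⟨φ⟩ = 0.72 × (0.5630 − 0.0527) / (0.718 × 3.3) = 0.72 × 0.2154 = 0.1551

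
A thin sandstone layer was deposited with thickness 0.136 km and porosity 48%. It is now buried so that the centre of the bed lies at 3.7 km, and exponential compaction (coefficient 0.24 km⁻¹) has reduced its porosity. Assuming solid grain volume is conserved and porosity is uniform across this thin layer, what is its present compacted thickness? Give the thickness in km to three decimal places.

0.088 km

Porosity at 3.7 km: n = 0.48·exp(−0.24×3.7) = 0.1975
Solid-volume conservation: h(1−n) = h₀(1−n₀) ⇒ h = h₀·(1−n₀)/(1−n)
h = 0.136 × (1 − 0.48)/(1 − 0.1975) = 0.136 × 0.6480 = 0.0881 km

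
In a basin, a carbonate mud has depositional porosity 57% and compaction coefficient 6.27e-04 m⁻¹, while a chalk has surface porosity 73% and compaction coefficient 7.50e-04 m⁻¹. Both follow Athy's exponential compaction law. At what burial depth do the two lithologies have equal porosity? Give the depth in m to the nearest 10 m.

2010 m

Working in km (1 km = 1000 m; β in km⁻¹ = β in m⁻¹ × 1000):
Set n₀ₐ e^(−βₐZ) = n₀ᵦ e^(−βᵦZ) ⇒ ln(n₀ₐ/n₀ᵦ) = (βₐ − βᵦ)·Z
Z = ln(0.57/0.73) / (0.627 − 0.75) = -0.2474 / -0.123 = 2.011 km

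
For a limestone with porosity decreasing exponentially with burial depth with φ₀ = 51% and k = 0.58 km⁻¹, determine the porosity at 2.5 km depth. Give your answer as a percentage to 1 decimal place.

φ = φ₀·exp(−k·d) = 0.51 × exp(−0.58 × 2.5) = 0.51 × exp(−1.45)
  = 0.51 × 0.2346 = 0.1196

12.0%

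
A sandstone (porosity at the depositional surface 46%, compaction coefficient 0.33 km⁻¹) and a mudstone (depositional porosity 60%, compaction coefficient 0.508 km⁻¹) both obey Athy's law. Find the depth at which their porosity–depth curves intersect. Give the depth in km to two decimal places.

Set phi₀ₐ e^(−cₐd) = phi₀ᵦ e^(−cᵦd) ⇒ ln(phi₀ₐ/phi₀ᵦ) = (cₐ − cᵦ)·d
d = ln(0.46/0.6) / (0.33 − 0.508) = -0.2657 / -0.178 = 1.493 km

1.49 km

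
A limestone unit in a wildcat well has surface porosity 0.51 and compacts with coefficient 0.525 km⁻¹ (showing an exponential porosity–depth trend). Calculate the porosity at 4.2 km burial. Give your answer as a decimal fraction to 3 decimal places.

0.056

n = n₀·exp(−k·Z) = 0.51 × exp(−0.525 × 4.2) = 0.51 × exp(−2.205)
  = 0.51 × 0.1103 = 0.0562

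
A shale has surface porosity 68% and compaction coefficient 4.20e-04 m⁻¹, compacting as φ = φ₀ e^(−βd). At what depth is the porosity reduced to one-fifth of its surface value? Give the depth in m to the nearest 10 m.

Working in km (1 km = 1000 m; β in km⁻¹ = β in m⁻¹ × 1000):
φ/φ₀ = 1/5 ⇒ exp(−β·d) = 1/5 ⇒ d = ln(5) / β
d = 1.6094 / 0.42 = 3.832 km

3830 m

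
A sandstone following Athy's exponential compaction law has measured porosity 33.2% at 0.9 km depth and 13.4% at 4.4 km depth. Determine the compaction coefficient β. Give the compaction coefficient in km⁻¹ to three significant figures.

0.259 km⁻¹

Athy: n(d) = n₀ e^(−βd) ⇒ n₁/n₂ = e^{β(d₂−d₁)} ⇒ β = ln(n₁/n₂)/(d₂−d₁)
β = ln(0.332/0.134) / (4.4 − 0.9) = ln(2.478) / 3.5 = 0.9073 / 3.5 = 0.2592 km⁻¹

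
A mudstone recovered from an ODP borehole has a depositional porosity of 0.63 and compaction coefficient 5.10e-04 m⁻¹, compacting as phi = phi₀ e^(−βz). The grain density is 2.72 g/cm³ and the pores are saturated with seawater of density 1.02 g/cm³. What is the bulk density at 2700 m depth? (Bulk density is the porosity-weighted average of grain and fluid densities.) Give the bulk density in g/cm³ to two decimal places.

2.45 g/cm³

Working in km (1 km = 1000 m; β in km⁻¹ = β in m⁻¹ × 1000):
Porosity at depth: phi = 0.63·exp(−0.51×2.7) = 0.63×0.2523 = 0.1590
Bulk density: ρ_b = (1−phi)ρ_g + phi·ρ_f = 0.8410×2.72 + 0.1590×1.02
       = 2.288 + 0.162 = 2.450 g/cm³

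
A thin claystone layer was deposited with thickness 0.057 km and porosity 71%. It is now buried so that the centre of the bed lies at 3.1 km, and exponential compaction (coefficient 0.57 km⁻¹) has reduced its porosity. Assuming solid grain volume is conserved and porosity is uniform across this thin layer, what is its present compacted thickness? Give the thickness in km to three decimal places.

0.019 km

Porosity at 3.1 km: n = 0.71·exp(−0.57×3.1) = 0.1213
Solid-volume conservation: h(1−n) = h₀(1−n₀) ⇒ h = h₀·(1−n₀)/(1−n)
h = 0.057 × (1 − 0.71)/(1 − 0.1213) = 0.057 × 0.3300 = 0.0188 km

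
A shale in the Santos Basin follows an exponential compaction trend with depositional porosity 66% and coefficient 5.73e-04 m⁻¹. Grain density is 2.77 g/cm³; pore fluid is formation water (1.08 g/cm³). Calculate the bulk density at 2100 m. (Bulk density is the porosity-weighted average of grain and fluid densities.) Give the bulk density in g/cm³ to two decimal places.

2.44 g/cm³

Working in km (1 km = 1000 m; β in km⁻¹ = β in m⁻¹ × 1000):
Porosity at depth: φ = 0.66·exp(−0.573×2.1) = 0.66×0.3002 = 0.1981
Bulk density: ρ_b = (1−φ)ρ_g + φ·ρ_f = 0.8019×2.77 + 0.1981×1.08
       = 2.221 + 0.214 = 2.435 g/cm³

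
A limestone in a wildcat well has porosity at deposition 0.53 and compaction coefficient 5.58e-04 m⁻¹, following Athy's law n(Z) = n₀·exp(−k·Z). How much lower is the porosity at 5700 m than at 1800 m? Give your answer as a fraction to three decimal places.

0.172

Working in km (1 km = 1000 m; k in km⁻¹ = k in m⁻¹ × 1000):
n(1.8) = 0.53·e^(−0.558×1.8) = 0.1941
n(5.7) = 0.53·e^(−0.558×5.7) = 0.0220
Δn = 0.1941 − 0.0220 = 0.1721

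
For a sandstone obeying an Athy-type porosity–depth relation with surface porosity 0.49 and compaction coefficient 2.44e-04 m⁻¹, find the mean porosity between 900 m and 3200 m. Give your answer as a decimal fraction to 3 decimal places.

0.301

Working in km (1 km = 1000 m; β in km⁻¹ = β in m⁻¹ × 1000):
⟨φ⟩ = (1/(z₂−z₁)) ∫ φ₀ e^(−βz) dz = φ₀·(e^(−β·z₁) − e^(−β·z₂)) / (β·(z₂−z₁))
e^(−0.244×0.9) = 0.8028; e^(−0.244×3.2) = 0.4580
⟨φ⟩ = 0.49 × (0.8028 − 0.4580) / (0.244 × 2.3) = 0.49 × 0.6144 = 0.3011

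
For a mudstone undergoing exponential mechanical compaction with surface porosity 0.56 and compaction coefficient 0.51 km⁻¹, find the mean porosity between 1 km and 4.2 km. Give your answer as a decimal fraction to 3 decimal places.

⟨n⟩ = (1/(z₂−z₁)) ∫ n₀ e^(−cz) dz = n₀·(e^(−c·z₁) − e^(−c·z₂)) / (c·(z₂−z₁))
e^(−0.51×1) = 0.6005; e^(−0.51×4.2) = 0.1174
⟨n⟩ = 0.56 × (0.6005 − 0.1174) / (0.51 × 3.2) = 0.56 × 0.2960 = 0.1658

0.166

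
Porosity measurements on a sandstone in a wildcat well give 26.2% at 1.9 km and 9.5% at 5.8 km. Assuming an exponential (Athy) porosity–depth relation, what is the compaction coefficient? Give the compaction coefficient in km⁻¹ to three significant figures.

0.260 km⁻¹

Athy: φ(z) = φ₀ e^(−kz) ⇒ φ₁/φ₂ = e^{k(z₂−z₁)} ⇒ k = ln(φ₁/φ₂)/(z₂−z₁)
k = ln(0.262/0.095) / (5.8 − 1.9) = ln(2.758) / 3.9 = 1.0145 / 3.9 = 0.2601 km⁻¹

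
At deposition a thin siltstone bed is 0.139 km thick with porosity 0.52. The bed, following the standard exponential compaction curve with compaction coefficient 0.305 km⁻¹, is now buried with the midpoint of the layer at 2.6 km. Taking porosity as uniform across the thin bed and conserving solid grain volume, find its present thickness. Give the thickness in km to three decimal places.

Porosity at 2.6 km: n = 0.52·exp(−0.305×2.6) = 0.2353
Solid-volume conservation: h(1−n) = h₀(1−n₀) ⇒ h = h₀·(1−n₀)/(1−n)
h = 0.139 × (1 − 0.52)/(1 − 0.2353) = 0.139 × 0.6277 = 0.0872 km

0.087 km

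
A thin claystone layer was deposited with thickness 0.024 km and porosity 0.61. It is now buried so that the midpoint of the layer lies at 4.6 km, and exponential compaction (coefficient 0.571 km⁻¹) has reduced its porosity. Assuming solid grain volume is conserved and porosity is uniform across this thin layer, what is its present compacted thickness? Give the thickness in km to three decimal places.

Porosity at 4.6 km: n = 0.61·exp(−0.571×4.6) = 0.0441
Solid-volume conservation: h(1−n) = h₀(1−n₀) ⇒ h = h₀·(1−n₀)/(1−n)
h = 0.024 × (1 − 0.61)/(1 − 0.0441) = 0.024 × 0.4080 = 0.0098 km

0.010 km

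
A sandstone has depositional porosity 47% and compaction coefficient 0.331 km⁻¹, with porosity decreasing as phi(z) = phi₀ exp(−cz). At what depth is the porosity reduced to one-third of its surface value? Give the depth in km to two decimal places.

3.32 km

phi/phi₀ = 1/3 ⇒ exp(−c·z) = 1/3 ⇒ z = ln(3) / c
z = 1.0986 / 0.331 = 3.319 km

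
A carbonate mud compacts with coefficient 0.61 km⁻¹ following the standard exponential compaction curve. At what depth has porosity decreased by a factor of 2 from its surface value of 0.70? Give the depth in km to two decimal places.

1.14 km

n/n₀ = 1/2 ⇒ exp(−β·d) = 1/2 ⇒ d = ln(2) / β
d = 0.6931 / 0.61 = 1.136 km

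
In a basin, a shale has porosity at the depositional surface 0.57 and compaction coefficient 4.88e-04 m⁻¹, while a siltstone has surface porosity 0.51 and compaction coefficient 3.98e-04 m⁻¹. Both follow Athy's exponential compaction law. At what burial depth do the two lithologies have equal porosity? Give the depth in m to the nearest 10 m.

Working in km (1 km = 1000 m; c in km⁻¹ = c in m⁻¹ × 1000):
Set n₀ₐ e^(−cₐz) = n₀ᵦ e^(−cᵦz) ⇒ ln(n₀ₐ/n₀ᵦ) = (cₐ − cᵦ)·z
z = ln(0.57/0.51) / (0.488 − 0.398) = 0.1112 / 0.09 = 1.236 km

1240 m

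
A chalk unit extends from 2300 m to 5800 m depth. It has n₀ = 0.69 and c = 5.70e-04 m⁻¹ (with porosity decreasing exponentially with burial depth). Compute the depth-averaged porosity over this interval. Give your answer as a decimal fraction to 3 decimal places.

Working in km (1 km = 1000 m; c in km⁻¹ = c in m⁻¹ × 1000):
⟨n⟩ = (1/(d₂−d₁)) ∫ n₀ e^(−cd) dd = n₀·(e^(−c·d₁) − e^(−c·d₂)) / (c·(d₂−d₁))
e^(−0.57×2.3) = 0.2696; e^(−0.57×5.8) = 0.0367
⟨n⟩ = 0.69 × (0.2696 − 0.0367) / (0.57 × 3.5) = 0.69 × 0.1167 = 0.0805

0.081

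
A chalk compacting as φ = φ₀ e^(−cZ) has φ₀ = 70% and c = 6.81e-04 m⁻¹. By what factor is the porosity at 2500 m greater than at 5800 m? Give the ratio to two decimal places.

9.46

Working in km (1 km = 1000 m; c in km⁻¹ = c in m⁻¹ × 1000):
φ(Z₁)/φ(Z₂) = e^(−c·Z₁)/e^(−c·Z₂) = e^{c(Z₂−Z₁)}
= exp(0.681 × 3.3) = exp(2.247) = 9.4622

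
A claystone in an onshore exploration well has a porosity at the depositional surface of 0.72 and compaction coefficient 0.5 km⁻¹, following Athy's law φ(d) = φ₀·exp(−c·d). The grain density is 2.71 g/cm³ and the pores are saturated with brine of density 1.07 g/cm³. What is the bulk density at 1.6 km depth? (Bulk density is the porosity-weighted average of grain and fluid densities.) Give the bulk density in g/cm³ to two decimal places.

Porosity at depth: φ = 0.72·exp(−0.5×1.6) = 0.72×0.4493 = 0.3235
Bulk density: ρ_b = (1−φ)ρ_g + φ·ρ_f = 0.6765×2.71 + 0.3235×1.07
       = 1.833 + 0.346 = 2.179 g/cm³

2.18 g/cm³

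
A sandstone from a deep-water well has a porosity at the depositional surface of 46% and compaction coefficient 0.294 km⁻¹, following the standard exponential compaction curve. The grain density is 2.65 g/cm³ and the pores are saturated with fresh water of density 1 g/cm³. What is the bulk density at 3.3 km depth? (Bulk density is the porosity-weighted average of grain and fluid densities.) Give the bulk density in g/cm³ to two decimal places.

2.36 g/cm³

Porosity at depth: n = 0.46·exp(−0.294×3.3) = 0.46×0.3790 = 0.1743
Bulk density: ρ_b = (1−n)ρ_g + n·ρ_f = 0.8257×2.65 + 0.1743×1
       = 2.188 + 0.174 = 2.362 g/cm³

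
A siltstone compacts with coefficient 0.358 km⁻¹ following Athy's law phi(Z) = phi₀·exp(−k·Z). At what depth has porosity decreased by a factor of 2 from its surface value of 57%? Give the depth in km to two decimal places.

1.94 km

phi/phi₀ = 1/2 ⇒ exp(−k·Z) = 1/2 ⇒ Z = ln(2) / k
Z = 0.6931 / 0.358 = 1.936 km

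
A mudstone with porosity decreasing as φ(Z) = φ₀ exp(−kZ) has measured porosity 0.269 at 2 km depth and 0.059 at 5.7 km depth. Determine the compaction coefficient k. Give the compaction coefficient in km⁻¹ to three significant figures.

0.410 km⁻¹

Athy: φ(Z) = φ₀ e^(−kZ) ⇒ φ₁/φ₂ = e^{k(Z₂−Z₁)} ⇒ k = ln(φ₁/φ₂)/(Z₂−Z₁)
k = ln(0.269/0.059) / (5.7 − 2) = ln(4.559) / 3.7 = 1.5172 / 3.7 = 0.41 km⁻¹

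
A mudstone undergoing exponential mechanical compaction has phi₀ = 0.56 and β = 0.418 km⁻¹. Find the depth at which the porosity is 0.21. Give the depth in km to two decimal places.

Invert Athy's law: z = ln(phi₀/phi) / β
z = ln(0.56/0.21) / 0.418 = ln(2.667) / 0.418 = 0.9808 / 0.418 = 2.346 km

2.35 km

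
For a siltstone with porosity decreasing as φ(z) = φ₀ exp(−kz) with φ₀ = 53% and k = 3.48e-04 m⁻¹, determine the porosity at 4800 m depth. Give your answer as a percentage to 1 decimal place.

10.0%

Working in km (1 km = 1000 m; k in km⁻¹ = k in m⁻¹ × 1000):
φ = φ₀·exp(−k·z) = 0.53 × exp(−0.348 × 4.8) = 0.53 × exp(−1.67)
  = 0.53 × 0.1882 = 0.0997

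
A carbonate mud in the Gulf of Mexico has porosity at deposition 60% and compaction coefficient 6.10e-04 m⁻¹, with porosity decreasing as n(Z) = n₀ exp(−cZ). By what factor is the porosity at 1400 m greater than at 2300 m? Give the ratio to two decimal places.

Working in km (1 km = 1000 m; c in km⁻¹ = c in m⁻¹ × 1000):
n(Z₁)/n(Z₂) = e^(−c·Z₁)/e^(−c·Z₂) = e^{c(Z₂−Z₁)}
= exp(0.61 × 0.9) = exp(0.549) = 1.7315

1.73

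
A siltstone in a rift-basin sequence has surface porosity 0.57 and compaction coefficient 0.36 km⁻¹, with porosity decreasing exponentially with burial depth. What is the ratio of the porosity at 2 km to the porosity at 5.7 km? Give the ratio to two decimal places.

φ(Z₁)/φ(Z₂) = e^(−c·Z₁)/e^(−c·Z₂) = e^{c(Z₂−Z₁)}
= exp(0.36 × 3.7) = exp(1.332) = 3.7886

3.79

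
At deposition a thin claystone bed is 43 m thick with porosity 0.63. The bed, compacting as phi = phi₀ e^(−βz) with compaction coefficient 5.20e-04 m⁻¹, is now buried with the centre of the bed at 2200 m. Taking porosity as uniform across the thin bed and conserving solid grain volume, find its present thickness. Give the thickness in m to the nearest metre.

20 m

Working in km (1 km = 1000 m; β in km⁻¹ = β in m⁻¹ × 1000):
Porosity at 2.2 km: phi = 0.63·exp(−0.52×2.2) = 0.2007
Solid-volume conservation: h(1−phi) = h₀(1−phi₀) ⇒ h = h₀·(1−phi₀)/(1−phi)
h = 0.043 × (1 − 0.63)/(1 − 0.2007) = 0.043 × 0.4629 = 0.0199 km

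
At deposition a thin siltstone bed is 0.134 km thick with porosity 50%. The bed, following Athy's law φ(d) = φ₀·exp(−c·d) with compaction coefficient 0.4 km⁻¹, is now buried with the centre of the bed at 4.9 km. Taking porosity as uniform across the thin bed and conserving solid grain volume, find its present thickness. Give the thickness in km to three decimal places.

Porosity at 4.9 km: φ = 0.5·exp(−0.4×4.9) = 0.0704
Solid-volume conservation: h(1−φ) = h₀(1−φ₀) ⇒ h = h₀·(1−φ₀)/(1−φ)
h = 0.134 × (1 − 0.5)/(1 − 0.0704) = 0.134 × 0.5379 = 0.0721 km

0.072 km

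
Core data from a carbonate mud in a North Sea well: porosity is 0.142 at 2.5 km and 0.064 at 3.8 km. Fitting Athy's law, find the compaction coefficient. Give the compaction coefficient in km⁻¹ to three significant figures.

Athy: n(d) = n₀ e^(−kd) ⇒ n₁/n₂ = e^{k(d₂−d₁)} ⇒ k = ln(n₁/n₂)/(d₂−d₁)
k = ln(0.142/0.064) / (3.8 − 2.5) = ln(2.219) / 1.3 = 0.7969 / 1.3 = 0.613 km⁻¹

0.613 km⁻¹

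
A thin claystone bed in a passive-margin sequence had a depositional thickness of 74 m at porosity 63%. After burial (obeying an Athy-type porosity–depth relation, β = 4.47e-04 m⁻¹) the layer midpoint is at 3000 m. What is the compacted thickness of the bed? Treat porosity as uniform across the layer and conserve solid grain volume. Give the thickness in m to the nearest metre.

Working in km (1 km = 1000 m; β in km⁻¹ = β in m⁻¹ × 1000):
Porosity at 3 km: phi = 0.63·exp(−0.447×3) = 0.1648
Solid-volume conservation: h(1−phi) = h₀(1−phi₀) ⇒ h = h₀·(1−phi₀)/(1−phi)
h = 0.074 × (1 − 0.63)/(1 − 0.1648) = 0.074 × 0.4430 = 0.0328 km

33 m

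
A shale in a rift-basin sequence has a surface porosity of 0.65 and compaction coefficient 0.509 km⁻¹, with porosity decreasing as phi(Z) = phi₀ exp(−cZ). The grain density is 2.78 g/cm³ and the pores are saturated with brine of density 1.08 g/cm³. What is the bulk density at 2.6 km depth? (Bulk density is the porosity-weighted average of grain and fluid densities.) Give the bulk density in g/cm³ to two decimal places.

2.49 g/cm³

Porosity at depth: phi = 0.65·exp(−0.509×2.6) = 0.65×0.2662 = 0.1730
Bulk density: ρ_b = (1−phi)ρ_g + phi·ρ_f = 0.8270×2.78 + 0.1730×1.08
       = 2.299 + 0.187 = 2.486 g/cm³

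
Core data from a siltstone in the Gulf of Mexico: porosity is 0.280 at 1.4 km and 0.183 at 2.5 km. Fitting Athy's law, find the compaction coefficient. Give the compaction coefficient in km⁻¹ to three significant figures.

Athy: n(Z) = n₀ e^(−cZ) ⇒ n₁/n₂ = e^{c(Z₂−Z₁)} ⇒ c = ln(n₁/n₂)/(Z₂−Z₁)
c = ln(0.28/0.183) / (2.5 − 1.4) = ln(1.53) / 1.1 = 0.4253 / 1.1 = 0.3866 km⁻¹

0.387 km⁻¹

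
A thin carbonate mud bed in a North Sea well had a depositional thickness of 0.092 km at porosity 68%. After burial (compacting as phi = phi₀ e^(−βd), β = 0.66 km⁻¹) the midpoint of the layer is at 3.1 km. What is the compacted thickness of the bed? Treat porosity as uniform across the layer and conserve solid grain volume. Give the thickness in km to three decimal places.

0.032 km

Porosity at 3.1 km: phi = 0.68·exp(−0.66×3.1) = 0.0879
Solid-volume conservation: h(1−phi) = h₀(1−phi₀) ⇒ h = h₀·(1−phi₀)/(1−phi)
h = 0.092 × (1 − 0.68)/(1 − 0.0879) = 0.092 × 0.3508 = 0.0323 km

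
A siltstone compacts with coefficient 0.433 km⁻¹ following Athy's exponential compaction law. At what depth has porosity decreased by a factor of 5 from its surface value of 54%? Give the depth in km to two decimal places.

phi/phi₀ = 1/5 ⇒ exp(−β·d) = 1/5 ⇒ d = ln(5) / β
d = 1.6094 / 0.433 = 3.717 km

3.72 km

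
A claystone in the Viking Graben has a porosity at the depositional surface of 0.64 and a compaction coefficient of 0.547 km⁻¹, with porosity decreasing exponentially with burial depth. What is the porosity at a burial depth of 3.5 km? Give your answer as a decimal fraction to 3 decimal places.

0.094

n = n₀·exp(−k·z) = 0.64 × exp(−0.547 × 3.5) = 0.64 × exp(−1.915)
  = 0.64 × 0.1474 = 0.0943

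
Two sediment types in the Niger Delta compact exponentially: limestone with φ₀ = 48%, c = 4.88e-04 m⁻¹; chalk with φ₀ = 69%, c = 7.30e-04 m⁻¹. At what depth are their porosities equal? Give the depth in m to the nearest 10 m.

1500 m

Working in km (1 km = 1000 m; c in km⁻¹ = c in m⁻¹ × 1000):
Set φ₀ₐ e^(−cₐd) = φ₀ᵦ e^(−cᵦd) ⇒ ln(φ₀ₐ/φ₀ᵦ) = (cₐ − cᵦ)·d
d = ln(0.48/0.69) / (0.488 − 0.73) = -0.3629 / -0.242 = 1.500 km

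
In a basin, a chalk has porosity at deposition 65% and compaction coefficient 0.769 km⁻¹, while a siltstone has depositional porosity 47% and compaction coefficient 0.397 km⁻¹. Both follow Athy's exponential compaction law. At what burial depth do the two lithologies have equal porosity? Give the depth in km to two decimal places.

0.87 km

Set φ₀ₐ e^(−cₐZ) = φ₀ᵦ e^(−cᵦZ) ⇒ ln(φ₀ₐ/φ₀ᵦ) = (cₐ − cᵦ)·Z
Z = ln(0.65/0.47) / (0.769 − 0.397) = 0.3242 / 0.372 = 0.872 km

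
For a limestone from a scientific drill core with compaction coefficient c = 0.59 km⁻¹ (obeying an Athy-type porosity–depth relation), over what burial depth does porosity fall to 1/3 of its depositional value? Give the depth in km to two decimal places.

φ/φ₀ = 1/3 ⇒ exp(−c·d) = 1/3 ⇒ d = ln(3) / c
d = 1.0986 / 0.59 = 1.862 km

1.86 km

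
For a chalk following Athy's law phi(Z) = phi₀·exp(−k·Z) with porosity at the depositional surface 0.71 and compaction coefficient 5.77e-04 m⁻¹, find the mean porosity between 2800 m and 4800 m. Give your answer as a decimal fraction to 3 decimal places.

Working in km (1 km = 1000 m; k in km⁻¹ = k in m⁻¹ × 1000):
⟨phi⟩ = (1/(Z₂−Z₁)) ∫ phi₀ e^(−kZ) dZ = phi₀·(e^(−k·Z₁) − e^(−k·Z₂)) / (k·(Z₂−Z₁))
e^(−0.577×2.8) = 0.1988; e^(−0.577×4.8) = 0.0627
⟨phi⟩ = 0.71 × (0.1988 − 0.0627) / (0.577 × 2) = 0.71 × 0.1179 = 0.0837

0.084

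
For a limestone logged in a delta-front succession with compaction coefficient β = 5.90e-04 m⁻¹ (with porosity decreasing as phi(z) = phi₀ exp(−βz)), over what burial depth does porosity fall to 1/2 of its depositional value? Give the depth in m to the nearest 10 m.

Working in km (1 km = 1000 m; β in km⁻¹ = β in m⁻¹ × 1000):
phi/phi₀ = 1/2 ⇒ exp(−β·z) = 1/2 ⇒ z = ln(2) / β
z = 0.6931 / 0.59 = 1.175 km

1170 m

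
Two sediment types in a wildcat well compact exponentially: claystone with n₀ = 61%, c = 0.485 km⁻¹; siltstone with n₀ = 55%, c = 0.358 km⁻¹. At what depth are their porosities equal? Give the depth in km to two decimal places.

0.82 km

Set n₀ₐ e^(−cₐZ) = n₀ᵦ e^(−cᵦZ) ⇒ ln(n₀ₐ/n₀ᵦ) = (cₐ − cᵦ)·Z
Z = ln(0.61/0.55) / (0.485 − 0.358) = 0.1035 / 0.127 = 0.815 km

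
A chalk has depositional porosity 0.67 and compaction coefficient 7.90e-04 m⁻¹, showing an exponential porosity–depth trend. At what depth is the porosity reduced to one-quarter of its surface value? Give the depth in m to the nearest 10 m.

Working in km (1 km = 1000 m; k in km⁻¹ = k in m⁻¹ × 1000):
φ/φ₀ = 1/4 ⇒ exp(−k·d) = 1/4 ⇒ d = ln(4) / k
d = 1.3863 / 0.79 = 1.755 km

1750 m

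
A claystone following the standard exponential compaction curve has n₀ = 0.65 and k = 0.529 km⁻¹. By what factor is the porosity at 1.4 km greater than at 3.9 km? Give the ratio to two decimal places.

n(Z₁)/n(Z₂) = e^(−k·Z₁)/e^(−k·Z₂) = e^{k(Z₂−Z₁)}
= exp(0.529 × 2.5) = exp(1.323) = 3.7528

3.75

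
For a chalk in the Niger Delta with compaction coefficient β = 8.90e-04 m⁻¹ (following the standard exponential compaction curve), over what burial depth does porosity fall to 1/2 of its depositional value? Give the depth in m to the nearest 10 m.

Working in km (1 km = 1000 m; β in km⁻¹ = β in m⁻¹ × 1000):
n/n₀ = 1/2 ⇒ exp(−β·z) = 1/2 ⇒ z = ln(2) / β
z = 0.6931 / 0.89 = 0.779 km

780 m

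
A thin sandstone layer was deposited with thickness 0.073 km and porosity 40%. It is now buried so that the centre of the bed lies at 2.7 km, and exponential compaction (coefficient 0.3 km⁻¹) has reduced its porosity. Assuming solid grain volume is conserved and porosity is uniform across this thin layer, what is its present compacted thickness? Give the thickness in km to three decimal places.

Porosity at 2.7 km: φ = 0.4·exp(−0.3×2.7) = 0.1779
Solid-volume conservation: h(1−φ) = h₀(1−φ₀) ⇒ h = h₀·(1−φ₀)/(1−φ)
h = 0.073 × (1 − 0.4)/(1 − 0.1779) = 0.073 × 0.7299 = 0.0533 km

0.053 km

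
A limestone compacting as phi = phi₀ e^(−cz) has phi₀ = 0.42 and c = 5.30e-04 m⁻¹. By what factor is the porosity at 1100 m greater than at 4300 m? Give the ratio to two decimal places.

Working in km (1 km = 1000 m; c in km⁻¹ = c in m⁻¹ × 1000):
phi(z₁)/phi(z₂) = e^(−c·z₁)/e^(−c·z₂) = e^{c(z₂−z₁)}
= exp(0.53 × 3.2) = exp(1.696) = 5.4521

5.45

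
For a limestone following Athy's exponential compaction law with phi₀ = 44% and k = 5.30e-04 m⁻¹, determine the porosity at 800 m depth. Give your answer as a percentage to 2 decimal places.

28.79%

Working in km (1 km = 1000 m; k in km⁻¹ = k in m⁻¹ × 1000):
phi = phi₀·exp(−k·Z) = 0.44 × exp(−0.53 × 0.8) = 0.44 × exp(−0.424)
  = 0.44 × 0.6544 = 0.2879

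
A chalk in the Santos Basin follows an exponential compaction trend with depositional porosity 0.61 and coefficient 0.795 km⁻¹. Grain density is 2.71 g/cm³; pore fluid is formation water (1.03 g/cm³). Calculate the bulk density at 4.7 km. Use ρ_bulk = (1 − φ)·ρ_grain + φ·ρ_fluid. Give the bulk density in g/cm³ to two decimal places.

2.69 g/cm³

Porosity at depth: φ = 0.61·exp(−0.795×4.7) = 0.61×0.0238 = 0.0145
Bulk density: ρ_b = (1−φ)ρ_g + φ·ρ_f = 0.9855×2.71 + 0.0145×1.03
       = 2.671 + 0.015 = 2.686 g/cm³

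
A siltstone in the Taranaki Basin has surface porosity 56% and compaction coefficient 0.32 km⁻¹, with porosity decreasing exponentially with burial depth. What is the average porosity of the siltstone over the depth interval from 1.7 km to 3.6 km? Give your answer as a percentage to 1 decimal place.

⟨φ⟩ = (1/(Z₂−Z₁)) ∫ φ₀ e^(−cZ) dZ = φ₀·(e^(−c·Z₁) − e^(−c·Z₂)) / (c·(Z₂−Z₁))
e^(−0.32×1.7) = 0.5804; e^(−0.32×3.6) = 0.3160
⟨φ⟩ = 0.56 × (0.5804 − 0.3160) / (0.32 × 1.9) = 0.56 × 0.4349 = 0.2435

24.4%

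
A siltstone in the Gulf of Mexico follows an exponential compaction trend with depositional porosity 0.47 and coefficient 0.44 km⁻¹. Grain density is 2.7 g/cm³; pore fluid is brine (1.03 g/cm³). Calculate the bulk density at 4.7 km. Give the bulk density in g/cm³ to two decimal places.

Porosity at depth: n = 0.47·exp(−0.44×4.7) = 0.47×0.1264 = 0.0594
Bulk density: ρ_b = (1−n)ρ_g + n·ρ_f = 0.9406×2.7 + 0.0594×1.03
       = 2.540 + 0.061 = 2.601 g/cm³

2.60 g/cm³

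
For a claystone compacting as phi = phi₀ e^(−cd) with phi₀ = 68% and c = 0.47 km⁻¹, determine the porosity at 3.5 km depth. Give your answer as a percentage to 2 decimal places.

phi = phi₀·exp(−c·d) = 0.68 × exp(−0.47 × 3.5) = 0.68 × exp(−1.645)
  = 0.68 × 0.1930 = 0.1312

13.12%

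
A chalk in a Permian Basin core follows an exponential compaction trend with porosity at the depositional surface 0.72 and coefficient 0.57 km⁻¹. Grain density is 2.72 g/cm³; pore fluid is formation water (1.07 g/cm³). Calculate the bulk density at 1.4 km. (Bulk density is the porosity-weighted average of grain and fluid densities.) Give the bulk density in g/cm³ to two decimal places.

Porosity at depth: n = 0.72·exp(−0.57×1.4) = 0.72×0.4502 = 0.3242
Bulk density: ρ_b = (1−n)ρ_g + n·ρ_f = 0.6758×2.72 + 0.3242×1.07
       = 1.838 + 0.347 = 2.185 g/cm³

2.19 g/cm³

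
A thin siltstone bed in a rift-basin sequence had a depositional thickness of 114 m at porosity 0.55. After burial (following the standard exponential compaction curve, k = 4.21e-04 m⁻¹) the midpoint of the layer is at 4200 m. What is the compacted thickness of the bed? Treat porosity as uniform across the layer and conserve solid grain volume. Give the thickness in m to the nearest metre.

Working in km (1 km = 1000 m; k in km⁻¹ = k in m⁻¹ × 1000):
Porosity at 4.2 km: φ = 0.55·exp(−0.421×4.2) = 0.0939
Solid-volume conservation: h(1−φ) = h₀(1−φ₀) ⇒ h = h₀·(1−φ₀)/(1−φ)
h = 0.114 × (1 − 0.55)/(1 − 0.0939) = 0.114 × 0.4966 = 0.0566 km

57 m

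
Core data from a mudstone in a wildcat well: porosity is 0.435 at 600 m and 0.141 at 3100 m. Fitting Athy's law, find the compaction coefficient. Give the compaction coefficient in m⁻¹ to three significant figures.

Working in km (1 km = 1000 m; c in km⁻¹ = c in m⁻¹ × 1000):
Athy: φ(d) = φ₀ e^(−cd) ⇒ φ₁/φ₂ = e^{c(d₂−d₁)} ⇒ c = ln(φ₁/φ₂)/(d₂−d₁)
c = ln(0.435/0.141) / (3.1 − 0.6) = ln(3.085) / 2.5 = 1.1266 / 2.5 = 0.4506 km⁻¹

0.000451 m⁻¹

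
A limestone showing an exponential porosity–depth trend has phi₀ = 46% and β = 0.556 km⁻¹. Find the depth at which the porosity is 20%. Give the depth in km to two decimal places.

1.50 km

Invert Athy's law: z = ln(phi₀/phi) / β
z = ln(0.46/0.2) / 0.556 = ln(2.3) / 0.556 = 0.8329 / 0.556 = 1.498 km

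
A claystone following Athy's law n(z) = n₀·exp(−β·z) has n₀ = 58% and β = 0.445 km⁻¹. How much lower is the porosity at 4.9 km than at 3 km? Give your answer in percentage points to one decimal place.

8.7 percentage points

n(3) = 0.58·e^(−0.445×3) = 0.1526
n(4.9) = 0.58·e^(−0.445×4.9) = 0.0655
Δn = 0.1526 − 0.0655 = 0.0871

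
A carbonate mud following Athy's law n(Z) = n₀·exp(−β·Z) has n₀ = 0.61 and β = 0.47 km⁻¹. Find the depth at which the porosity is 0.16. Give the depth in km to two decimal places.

Invert Athy's law: Z = ln(n₀/n) / β
Z = ln(0.61/0.16) / 0.47 = ln(3.812) / 0.47 = 1.3383 / 0.47 = 2.847 km

2.85 km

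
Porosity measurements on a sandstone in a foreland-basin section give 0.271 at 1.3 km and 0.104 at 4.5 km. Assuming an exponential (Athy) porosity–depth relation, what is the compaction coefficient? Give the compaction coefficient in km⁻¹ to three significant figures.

Athy: n(z) = n₀ e^(−cz) ⇒ n₁/n₂ = e^{c(z₂−z₁)} ⇒ c = ln(n₁/n₂)/(z₂−z₁)
c = ln(0.271/0.104) / (4.5 − 1.3) = ln(2.606) / 3.2 = 0.9577 / 3.2 = 0.2993 km⁻¹

0.299 km⁻¹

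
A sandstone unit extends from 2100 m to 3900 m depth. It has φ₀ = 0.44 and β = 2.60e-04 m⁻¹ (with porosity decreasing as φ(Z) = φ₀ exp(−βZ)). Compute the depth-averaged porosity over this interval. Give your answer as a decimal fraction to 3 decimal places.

0.204

Working in km (1 km = 1000 m; β in km⁻¹ = β in m⁻¹ × 1000):
⟨φ⟩ = (1/(Z₂−Z₁)) ∫ φ₀ e^(−βZ) dZ = φ₀·(e^(−β·Z₁) − e^(−β·Z₂)) / (β·(Z₂−Z₁))
e^(−0.26×2.1) = 0.5793; e^(−0.26×3.9) = 0.3628
⟨φ⟩ = 0.44 × (0.5793 − 0.3628) / (0.26 × 1.8) = 0.44 × 0.4626 = 0.2035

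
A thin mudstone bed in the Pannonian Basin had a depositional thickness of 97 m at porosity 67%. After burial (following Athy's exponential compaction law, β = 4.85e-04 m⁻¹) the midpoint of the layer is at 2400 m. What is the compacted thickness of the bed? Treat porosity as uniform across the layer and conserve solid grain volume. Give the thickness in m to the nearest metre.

Working in km (1 km = 1000 m; β in km⁻¹ = β in m⁻¹ × 1000):
Porosity at 2.4 km: φ = 0.67·exp(−0.485×2.4) = 0.2092
Solid-volume conservation: h(1−φ) = h₀(1−φ₀) ⇒ h = h₀·(1−φ₀)/(1−φ)
h = 0.097 × (1 − 0.67)/(1 − 0.2092) = 0.097 × 0.4173 = 0.0405 km

40 m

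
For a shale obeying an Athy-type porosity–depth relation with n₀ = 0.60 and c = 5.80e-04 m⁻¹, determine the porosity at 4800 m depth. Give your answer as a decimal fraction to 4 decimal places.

0.0371

Working in km (1 km = 1000 m; c in km⁻¹ = c in m⁻¹ × 1000):
n = n₀·exp(−c·Z) = 0.6 × exp(−0.58 × 4.8) = 0.6 × exp(−2.784)
  = 0.6 × 0.0618 = 0.0371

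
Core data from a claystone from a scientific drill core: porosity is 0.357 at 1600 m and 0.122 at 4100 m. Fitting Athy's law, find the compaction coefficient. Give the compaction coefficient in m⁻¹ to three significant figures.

0.000429 m⁻¹

Working in km (1 km = 1000 m; β in km⁻¹ = β in m⁻¹ × 1000):
Athy: phi(z) = phi₀ e^(−βz) ⇒ phi₁/phi₂ = e^{β(z₂−z₁)} ⇒ β = ln(phi₁/phi₂)/(z₂−z₁)
β = ln(0.357/0.122) / (4.1 − 1.6) = ln(2.926) / 2.5 = 1.0737 / 2.5 = 0.4295 km⁻¹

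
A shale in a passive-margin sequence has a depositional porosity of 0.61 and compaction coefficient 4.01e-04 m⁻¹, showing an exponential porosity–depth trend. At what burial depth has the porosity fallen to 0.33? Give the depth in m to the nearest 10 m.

Working in km (1 km = 1000 m; k in km⁻¹ = k in m⁻¹ × 1000):
Invert Athy's law: Z = ln(phi₀/phi) / k
Z = ln(0.61/0.33) / 0.401 = ln(1.848) / 0.401 = 0.6144 / 0.401 = 1.532 km

1530 m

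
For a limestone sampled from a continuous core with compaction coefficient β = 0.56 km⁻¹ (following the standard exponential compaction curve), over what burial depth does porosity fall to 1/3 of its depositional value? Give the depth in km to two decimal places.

phi/phi₀ = 1/3 ⇒ exp(−β·d) = 1/3 ⇒ d = ln(3) / β
d = 1.0986 / 0.56 = 1.962 km

1.96 km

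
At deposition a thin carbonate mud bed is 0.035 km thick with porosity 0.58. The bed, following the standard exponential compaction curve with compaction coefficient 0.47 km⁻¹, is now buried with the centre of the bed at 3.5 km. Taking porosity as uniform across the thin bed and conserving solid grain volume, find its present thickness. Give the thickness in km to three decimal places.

0.017 km

Porosity at 3.5 km: phi = 0.58·exp(−0.47×3.5) = 0.1119
Solid-volume conservation: h(1−phi) = h₀(1−phi₀) ⇒ h = h₀·(1−phi₀)/(1−phi)
h = 0.035 × (1 − 0.58)/(1 − 0.1119) = 0.035 × 0.4729 = 0.0166 km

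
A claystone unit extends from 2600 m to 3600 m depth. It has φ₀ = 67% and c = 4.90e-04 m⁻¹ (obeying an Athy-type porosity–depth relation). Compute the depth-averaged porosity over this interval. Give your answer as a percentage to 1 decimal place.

14.8%

Working in km (1 km = 1000 m; c in km⁻¹ = c in m⁻¹ × 1000):
⟨φ⟩ = (1/(Z₂−Z₁)) ∫ φ₀ e^(−cZ) dZ = φ₀·(e^(−c·Z₁) − e^(−c·Z₂)) / (c·(Z₂−Z₁))
e^(−0.49×2.6) = 0.2797; e^(−0.49×3.6) = 0.1714
⟨φ⟩ = 0.67 × (0.2797 − 0.1714) / (0.49 × 1) = 0.67 × 0.2211 = 0.1482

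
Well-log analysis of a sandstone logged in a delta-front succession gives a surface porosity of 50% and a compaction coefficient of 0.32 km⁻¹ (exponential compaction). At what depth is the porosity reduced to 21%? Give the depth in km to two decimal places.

Invert Athy's law: Z = ln(φ₀/φ) / k
Z = ln(0.5/0.21) / 0.32 = ln(2.381) / 0.32 = 0.8675 / 0.32 = 2.711 km

2.71 km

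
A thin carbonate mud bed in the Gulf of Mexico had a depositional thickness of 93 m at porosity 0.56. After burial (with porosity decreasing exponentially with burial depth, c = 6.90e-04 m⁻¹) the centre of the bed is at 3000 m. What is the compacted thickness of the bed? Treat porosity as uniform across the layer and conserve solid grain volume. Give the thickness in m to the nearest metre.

44 m

Working in km (1 km = 1000 m; c in km⁻¹ = c in m⁻¹ × 1000):
Porosity at 3 km: phi = 0.56·exp(−0.69×3) = 0.0707
Solid-volume conservation: h(1−phi) = h₀(1−phi₀) ⇒ h = h₀·(1−phi₀)/(1−phi)
h = 0.093 × (1 − 0.56)/(1 − 0.0707) = 0.093 × 0.4735 = 0.0440 km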